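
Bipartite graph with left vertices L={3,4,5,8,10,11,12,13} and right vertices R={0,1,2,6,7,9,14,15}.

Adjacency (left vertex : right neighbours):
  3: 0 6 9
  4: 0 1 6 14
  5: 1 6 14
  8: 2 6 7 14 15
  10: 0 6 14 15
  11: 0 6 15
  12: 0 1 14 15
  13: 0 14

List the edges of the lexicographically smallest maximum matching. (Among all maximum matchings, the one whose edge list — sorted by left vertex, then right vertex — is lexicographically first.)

|M| = 7 (so the lex-smallest maximum matching has 7 edges)
process left vertices in ascending order; for each, take the smallest-labelled available neighbour that still permits 7 edges overall, or leave it unmatched if none does
lex-smallest matching: {3-9, 4-0, 5-1, 8-2, 10-6, 11-15, 12-14}

Lex-smallest maximum matching: {(3,9), (4,0), (5,1), (8,2), (10,6), (11,15), (12,14)}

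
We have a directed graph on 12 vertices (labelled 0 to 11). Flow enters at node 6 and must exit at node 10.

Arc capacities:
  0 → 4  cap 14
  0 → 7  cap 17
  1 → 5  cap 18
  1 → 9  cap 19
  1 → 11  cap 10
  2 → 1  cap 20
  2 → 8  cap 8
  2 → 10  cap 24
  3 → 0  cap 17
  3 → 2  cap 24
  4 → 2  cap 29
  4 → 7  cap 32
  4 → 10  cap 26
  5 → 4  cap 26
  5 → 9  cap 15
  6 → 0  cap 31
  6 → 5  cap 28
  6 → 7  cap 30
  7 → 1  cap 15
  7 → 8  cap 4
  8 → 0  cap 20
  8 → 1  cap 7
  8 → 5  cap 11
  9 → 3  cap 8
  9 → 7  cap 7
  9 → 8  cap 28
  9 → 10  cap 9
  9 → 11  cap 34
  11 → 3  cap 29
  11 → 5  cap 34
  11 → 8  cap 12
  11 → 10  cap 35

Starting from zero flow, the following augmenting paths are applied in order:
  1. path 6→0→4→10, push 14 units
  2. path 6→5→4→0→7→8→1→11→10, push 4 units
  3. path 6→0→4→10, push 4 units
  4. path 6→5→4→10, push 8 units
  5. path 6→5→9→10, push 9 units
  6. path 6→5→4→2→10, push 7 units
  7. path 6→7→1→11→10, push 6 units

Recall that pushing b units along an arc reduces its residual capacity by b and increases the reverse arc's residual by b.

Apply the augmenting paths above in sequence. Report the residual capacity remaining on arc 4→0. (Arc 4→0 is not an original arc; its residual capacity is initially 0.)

after path 1 (6→0→4→10, push 14): res(4,0)=14
after path 2 (6→5→4→0→7→8→1→11→10, push 4): res(4,0)=10
after path 3 (6→0→4→10, push 4): res(4,0)=14
after path 4 (6→5→4→10, push 8): res(4,0)=14
after path 5 (6→5→9→10, push 9): res(4,0)=14
after path 6 (6→5→4→2→10, push 7): res(4,0)=14
after path 7 (6→7→1→11→10, push 6): res(4,0)=14

Residual capacity of (4,0): 14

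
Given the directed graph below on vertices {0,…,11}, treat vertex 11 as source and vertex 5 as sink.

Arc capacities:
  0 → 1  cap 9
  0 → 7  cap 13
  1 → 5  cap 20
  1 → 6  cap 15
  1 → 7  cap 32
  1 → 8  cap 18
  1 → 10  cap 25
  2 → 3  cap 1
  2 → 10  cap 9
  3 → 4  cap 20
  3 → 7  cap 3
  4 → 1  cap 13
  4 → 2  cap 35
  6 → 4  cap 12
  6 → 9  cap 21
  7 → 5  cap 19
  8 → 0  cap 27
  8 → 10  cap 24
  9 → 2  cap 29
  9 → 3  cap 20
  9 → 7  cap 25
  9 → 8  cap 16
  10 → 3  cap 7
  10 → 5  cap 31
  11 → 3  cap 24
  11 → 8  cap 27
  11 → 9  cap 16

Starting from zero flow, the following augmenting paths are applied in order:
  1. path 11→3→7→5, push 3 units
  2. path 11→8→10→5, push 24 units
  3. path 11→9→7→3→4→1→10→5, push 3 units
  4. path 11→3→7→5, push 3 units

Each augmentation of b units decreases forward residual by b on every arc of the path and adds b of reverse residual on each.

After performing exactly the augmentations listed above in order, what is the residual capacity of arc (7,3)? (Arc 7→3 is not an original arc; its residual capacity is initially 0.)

Residual capacity of (7,3): 3

after path 1 (11→3→7→5, push 3): res(7,3)=3
after path 2 (11→8→10→5, push 24): res(7,3)=3
after path 3 (11→9→7→3→4→1→10→5, push 3): res(7,3)=0
after path 4 (11→3→7→5, push 3): res(7,3)=3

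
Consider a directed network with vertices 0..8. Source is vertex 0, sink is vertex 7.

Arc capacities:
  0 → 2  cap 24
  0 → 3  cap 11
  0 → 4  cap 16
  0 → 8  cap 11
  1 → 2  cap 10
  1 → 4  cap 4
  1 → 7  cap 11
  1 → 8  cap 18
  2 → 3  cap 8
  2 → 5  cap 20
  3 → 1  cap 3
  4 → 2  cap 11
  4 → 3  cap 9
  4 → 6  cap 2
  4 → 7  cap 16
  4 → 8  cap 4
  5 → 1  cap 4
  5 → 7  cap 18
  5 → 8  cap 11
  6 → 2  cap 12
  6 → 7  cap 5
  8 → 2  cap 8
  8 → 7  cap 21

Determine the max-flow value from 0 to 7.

Maximum flow value: 50

augment #1: 0→4→7 bottleneck 16, total now 16
augment #2: 0→8→7 bottleneck 11, total now 27
augment #3: 0→2→5→7 bottleneck 18, total now 45
augment #4: 0→3→1→7 bottleneck 3, total now 48
augment #5: 0→2→5→1→7 bottleneck 2, total now 50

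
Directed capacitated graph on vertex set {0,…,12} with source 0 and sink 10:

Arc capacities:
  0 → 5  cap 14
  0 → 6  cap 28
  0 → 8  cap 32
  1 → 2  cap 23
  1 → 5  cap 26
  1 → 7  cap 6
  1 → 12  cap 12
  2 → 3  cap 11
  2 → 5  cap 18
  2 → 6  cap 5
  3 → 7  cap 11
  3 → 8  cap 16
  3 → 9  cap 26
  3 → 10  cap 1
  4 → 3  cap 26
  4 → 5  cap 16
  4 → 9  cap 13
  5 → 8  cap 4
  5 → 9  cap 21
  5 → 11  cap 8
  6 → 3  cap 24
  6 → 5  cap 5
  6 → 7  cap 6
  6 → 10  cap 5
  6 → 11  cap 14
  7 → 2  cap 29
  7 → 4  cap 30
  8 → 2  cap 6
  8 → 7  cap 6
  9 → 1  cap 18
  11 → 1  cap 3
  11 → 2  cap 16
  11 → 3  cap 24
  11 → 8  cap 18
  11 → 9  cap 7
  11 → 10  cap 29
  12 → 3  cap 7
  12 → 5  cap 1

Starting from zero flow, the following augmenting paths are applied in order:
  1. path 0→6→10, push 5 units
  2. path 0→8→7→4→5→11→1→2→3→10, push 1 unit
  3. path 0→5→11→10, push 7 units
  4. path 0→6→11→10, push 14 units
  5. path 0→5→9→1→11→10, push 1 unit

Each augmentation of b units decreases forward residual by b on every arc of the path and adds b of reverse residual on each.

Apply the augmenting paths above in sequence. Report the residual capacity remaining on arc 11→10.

Residual capacity of (11,10): 7

after path 1 (0→6→10, push 5): res(11,10)=29
after path 2 (0→8→7→4→5→11→1→2→3→10, push 1): res(11,10)=29
after path 3 (0→5→11→10, push 7): res(11,10)=22
after path 4 (0→6→11→10, push 14): res(11,10)=8
after path 5 (0→5→9→1→11→10, push 1): res(11,10)=7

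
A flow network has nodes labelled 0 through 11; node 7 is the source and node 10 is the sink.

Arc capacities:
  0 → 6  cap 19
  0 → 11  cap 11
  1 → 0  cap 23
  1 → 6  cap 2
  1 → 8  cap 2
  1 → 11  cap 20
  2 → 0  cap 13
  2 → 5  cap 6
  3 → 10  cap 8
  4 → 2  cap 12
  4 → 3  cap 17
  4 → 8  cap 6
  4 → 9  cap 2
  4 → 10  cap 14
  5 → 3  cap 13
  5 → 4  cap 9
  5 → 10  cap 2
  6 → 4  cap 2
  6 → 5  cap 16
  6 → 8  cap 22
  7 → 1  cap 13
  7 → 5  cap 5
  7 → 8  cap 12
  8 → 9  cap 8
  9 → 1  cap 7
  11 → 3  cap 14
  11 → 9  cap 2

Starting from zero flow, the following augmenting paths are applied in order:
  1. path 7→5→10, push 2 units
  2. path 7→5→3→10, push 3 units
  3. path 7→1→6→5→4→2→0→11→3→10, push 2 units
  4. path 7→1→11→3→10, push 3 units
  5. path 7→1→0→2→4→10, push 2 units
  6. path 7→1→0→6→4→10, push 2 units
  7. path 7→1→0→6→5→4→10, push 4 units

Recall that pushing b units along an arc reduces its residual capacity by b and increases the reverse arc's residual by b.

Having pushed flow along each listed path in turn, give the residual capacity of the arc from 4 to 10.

Residual capacity of (4,10): 6

after path 1 (7→5→10, push 2): res(4,10)=14
after path 2 (7→5→3→10, push 3): res(4,10)=14
after path 3 (7→1→6→5→4→2→0→11→3→10, push 2): res(4,10)=14
after path 4 (7→1→11→3→10, push 3): res(4,10)=14
after path 5 (7→1→0→2→4→10, push 2): res(4,10)=12
after path 6 (7→1→0→6→4→10, push 2): res(4,10)=10
after path 7 (7→1→0→6→5→4→10, push 4): res(4,10)=6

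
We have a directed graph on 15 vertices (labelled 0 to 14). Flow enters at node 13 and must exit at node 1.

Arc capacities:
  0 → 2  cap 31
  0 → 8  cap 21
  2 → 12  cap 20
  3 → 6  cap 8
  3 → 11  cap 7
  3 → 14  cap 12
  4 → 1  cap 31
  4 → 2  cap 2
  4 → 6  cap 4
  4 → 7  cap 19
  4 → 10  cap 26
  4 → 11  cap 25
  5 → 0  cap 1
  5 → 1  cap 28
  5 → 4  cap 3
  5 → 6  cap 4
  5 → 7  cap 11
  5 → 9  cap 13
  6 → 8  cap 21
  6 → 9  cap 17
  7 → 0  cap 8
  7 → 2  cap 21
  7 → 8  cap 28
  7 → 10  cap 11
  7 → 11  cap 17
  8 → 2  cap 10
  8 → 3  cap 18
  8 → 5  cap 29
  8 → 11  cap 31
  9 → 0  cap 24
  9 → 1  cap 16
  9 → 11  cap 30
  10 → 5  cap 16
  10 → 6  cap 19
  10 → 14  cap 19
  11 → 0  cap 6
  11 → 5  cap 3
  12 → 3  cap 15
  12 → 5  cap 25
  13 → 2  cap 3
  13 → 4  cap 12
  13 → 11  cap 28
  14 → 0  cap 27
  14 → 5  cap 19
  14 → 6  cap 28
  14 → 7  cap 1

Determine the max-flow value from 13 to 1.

augment #1: 13→4→1 bottleneck 12, total now 12
augment #2: 13→11→5→1 bottleneck 3, total now 15
augment #3: 13→2→12→5→1 bottleneck 3, total now 18
augment #4: 13→11→0→8→5→1 bottleneck 6, total now 24

Maximum flow value: 24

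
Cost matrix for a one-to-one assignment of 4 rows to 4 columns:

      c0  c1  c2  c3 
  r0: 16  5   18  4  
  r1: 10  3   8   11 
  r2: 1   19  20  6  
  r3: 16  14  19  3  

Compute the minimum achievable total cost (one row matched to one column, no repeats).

optimal assignment: row0→col1 (cost 5), row1→col2 (cost 8), row2→col0 (cost 1), row3→col3 (cost 3)
total = 5 + 8 + 1 + 3 = 17

Minimum assignment cost: 17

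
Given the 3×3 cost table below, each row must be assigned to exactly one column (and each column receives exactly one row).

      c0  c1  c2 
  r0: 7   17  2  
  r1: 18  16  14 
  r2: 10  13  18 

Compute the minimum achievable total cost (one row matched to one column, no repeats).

Minimum assignment cost: 28

optimal assignment: row0→col2 (cost 2), row1→col1 (cost 16), row2→col0 (cost 10)
total = 2 + 16 + 10 = 28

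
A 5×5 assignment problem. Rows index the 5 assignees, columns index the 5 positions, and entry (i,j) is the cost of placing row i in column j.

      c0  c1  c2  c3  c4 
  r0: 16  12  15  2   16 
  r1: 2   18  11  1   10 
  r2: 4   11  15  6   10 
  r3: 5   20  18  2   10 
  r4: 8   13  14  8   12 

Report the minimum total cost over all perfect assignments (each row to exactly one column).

optimal assignment: row0→col3 (cost 2), row1→col0 (cost 2), row2→col1 (cost 11), row3→col4 (cost 10), row4→col2 (cost 14)
total = 2 + 2 + 11 + 10 + 14 = 39

Minimum assignment cost: 39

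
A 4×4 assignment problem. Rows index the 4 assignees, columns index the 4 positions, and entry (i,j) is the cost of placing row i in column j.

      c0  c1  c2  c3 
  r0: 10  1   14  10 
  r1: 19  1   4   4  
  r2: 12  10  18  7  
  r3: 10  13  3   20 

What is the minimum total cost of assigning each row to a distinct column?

optimal assignment: row0→col1 (cost 1), row1→col3 (cost 4), row2→col0 (cost 12), row3→col2 (cost 3)
total = 1 + 4 + 12 + 3 = 20

Minimum assignment cost: 20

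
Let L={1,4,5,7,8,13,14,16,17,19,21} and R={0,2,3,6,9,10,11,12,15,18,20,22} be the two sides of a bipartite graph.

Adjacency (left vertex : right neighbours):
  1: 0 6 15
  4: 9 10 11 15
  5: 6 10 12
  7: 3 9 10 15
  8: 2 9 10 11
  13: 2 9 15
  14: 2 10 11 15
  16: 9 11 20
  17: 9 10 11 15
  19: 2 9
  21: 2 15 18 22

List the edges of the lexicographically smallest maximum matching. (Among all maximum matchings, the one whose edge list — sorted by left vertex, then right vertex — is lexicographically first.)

Lex-smallest maximum matching: {(1,0), (4,9), (5,6), (7,3), (8,2), (13,15), (14,10), (16,20), (17,11), (21,18)}

|M| = 10 (so the lex-smallest maximum matching has 10 edges)
process left vertices in ascending order; for each, take the smallest-labelled available neighbour that still permits 10 edges overall, or leave it unmatched if none does
lex-smallest matching: {1-0, 4-9, 5-6, 7-3, 8-2, 13-15, 14-10, 16-20, 17-11, 21-18}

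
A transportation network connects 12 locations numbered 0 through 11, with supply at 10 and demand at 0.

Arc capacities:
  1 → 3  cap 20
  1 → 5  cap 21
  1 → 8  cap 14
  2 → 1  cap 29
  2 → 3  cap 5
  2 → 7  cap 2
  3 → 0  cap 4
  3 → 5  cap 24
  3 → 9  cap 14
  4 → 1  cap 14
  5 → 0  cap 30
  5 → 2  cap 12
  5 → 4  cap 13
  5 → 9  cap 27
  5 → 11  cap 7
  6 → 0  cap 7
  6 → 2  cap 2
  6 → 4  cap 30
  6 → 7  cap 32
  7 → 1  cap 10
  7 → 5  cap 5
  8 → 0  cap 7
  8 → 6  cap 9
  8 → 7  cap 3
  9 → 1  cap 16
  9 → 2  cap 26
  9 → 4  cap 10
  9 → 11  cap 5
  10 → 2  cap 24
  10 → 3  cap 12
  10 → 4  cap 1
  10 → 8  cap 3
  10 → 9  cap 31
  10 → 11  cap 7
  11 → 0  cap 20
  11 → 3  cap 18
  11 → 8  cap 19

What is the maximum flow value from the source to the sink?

Maximum flow value: 67

augment #1: 10→3→0 bottleneck 4, total now 4
augment #2: 10→8→0 bottleneck 3, total now 7
augment #3: 10→11→0 bottleneck 7, total now 14
augment #4: 10→3→5→0 bottleneck 8, total now 22
augment #5: 10→9→11→0 bottleneck 5, total now 27
augment #6: 10→2→1→5→0 bottleneck 21, total now 48
augment #7: 10→2→1→8→0 bottleneck 3, total now 51
augment #8: 10→4→1→8→0 bottleneck 1, total now 52
augment #9: 10→9→1→3→5→0 bottleneck 1, total now 53
augment #10: 10→9→1→8→6→0 bottleneck 7, total now 60
augment #11: 10→9→1→3→5→11→0 bottleneck 7, total now 67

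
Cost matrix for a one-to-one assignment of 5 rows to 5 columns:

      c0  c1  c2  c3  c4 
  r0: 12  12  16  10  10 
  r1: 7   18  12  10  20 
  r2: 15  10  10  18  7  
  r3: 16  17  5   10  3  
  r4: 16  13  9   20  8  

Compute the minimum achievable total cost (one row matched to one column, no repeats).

optimal assignment: row0→col3 (cost 10), row1→col0 (cost 7), row2→col1 (cost 10), row3→col4 (cost 3), row4→col2 (cost 9)
total = 10 + 7 + 10 + 3 + 9 = 39

Minimum assignment cost: 39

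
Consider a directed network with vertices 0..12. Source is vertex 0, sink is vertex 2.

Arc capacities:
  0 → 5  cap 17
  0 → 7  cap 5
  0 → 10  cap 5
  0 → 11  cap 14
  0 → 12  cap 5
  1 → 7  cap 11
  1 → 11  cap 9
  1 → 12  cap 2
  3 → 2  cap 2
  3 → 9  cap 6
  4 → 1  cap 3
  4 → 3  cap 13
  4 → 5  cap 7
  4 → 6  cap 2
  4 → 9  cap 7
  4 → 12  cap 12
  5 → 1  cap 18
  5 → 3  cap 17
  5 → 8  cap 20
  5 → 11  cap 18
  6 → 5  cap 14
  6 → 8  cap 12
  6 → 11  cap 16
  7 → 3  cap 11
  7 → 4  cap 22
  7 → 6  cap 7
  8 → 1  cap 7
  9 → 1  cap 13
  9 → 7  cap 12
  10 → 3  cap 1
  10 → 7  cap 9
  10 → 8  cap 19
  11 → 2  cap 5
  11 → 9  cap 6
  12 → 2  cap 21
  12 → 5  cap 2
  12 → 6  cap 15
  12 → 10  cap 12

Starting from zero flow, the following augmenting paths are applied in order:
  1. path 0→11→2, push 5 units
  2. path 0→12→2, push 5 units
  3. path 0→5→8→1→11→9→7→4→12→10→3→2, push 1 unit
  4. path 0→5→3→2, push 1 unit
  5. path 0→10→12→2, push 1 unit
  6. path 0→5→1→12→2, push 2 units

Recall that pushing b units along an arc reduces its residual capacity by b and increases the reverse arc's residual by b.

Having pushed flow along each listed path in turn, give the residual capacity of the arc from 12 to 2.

Residual capacity of (12,2): 13

after path 1 (0→11→2, push 5): res(12,2)=21
after path 2 (0→12→2, push 5): res(12,2)=16
after path 3 (0→5→8→1→11→9→7→4→12→10→3→2, push 1): res(12,2)=16
after path 4 (0→5→3→2, push 1): res(12,2)=16
after path 5 (0→10→12→2, push 1): res(12,2)=15
after path 6 (0→5→1→12→2, push 2): res(12,2)=13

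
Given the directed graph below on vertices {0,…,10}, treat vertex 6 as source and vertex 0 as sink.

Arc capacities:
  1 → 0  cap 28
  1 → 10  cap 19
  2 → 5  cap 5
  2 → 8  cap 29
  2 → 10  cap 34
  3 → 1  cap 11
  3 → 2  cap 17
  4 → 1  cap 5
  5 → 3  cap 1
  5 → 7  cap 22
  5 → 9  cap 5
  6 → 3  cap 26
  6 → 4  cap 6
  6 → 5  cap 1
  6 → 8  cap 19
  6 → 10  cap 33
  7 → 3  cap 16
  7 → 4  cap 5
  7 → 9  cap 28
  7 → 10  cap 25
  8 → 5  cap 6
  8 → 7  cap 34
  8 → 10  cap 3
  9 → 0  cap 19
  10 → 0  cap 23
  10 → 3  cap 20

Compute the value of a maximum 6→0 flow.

augment #1: 6→10→0 bottleneck 23, total now 23
augment #2: 6→3→1→0 bottleneck 11, total now 34
augment #3: 6→4→1→0 bottleneck 5, total now 39
augment #4: 6→5→9→0 bottleneck 1, total now 40
augment #5: 6→8→5→9→0 bottleneck 4, total now 44
augment #6: 6→8→7→9→0 bottleneck 14, total now 58

Maximum flow value: 58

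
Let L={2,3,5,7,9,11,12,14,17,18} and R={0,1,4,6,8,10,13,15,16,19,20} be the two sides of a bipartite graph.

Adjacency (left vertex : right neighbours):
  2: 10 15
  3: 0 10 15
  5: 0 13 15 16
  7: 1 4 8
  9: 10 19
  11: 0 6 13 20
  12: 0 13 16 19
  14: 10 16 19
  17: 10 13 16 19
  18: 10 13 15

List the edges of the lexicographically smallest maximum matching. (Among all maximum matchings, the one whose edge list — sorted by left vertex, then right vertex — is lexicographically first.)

|M| = 8 (so the lex-smallest maximum matching has 8 edges)
process left vertices in ascending order; for each, take the smallest-labelled available neighbour that still permits 8 edges overall, or leave it unmatched if none does
lex-smallest matching: {2-10, 3-0, 5-13, 7-1, 9-19, 11-6, 12-16, 18-15}

Lex-smallest maximum matching: {(2,10), (3,0), (5,13), (7,1), (9,19), (11,6), (12,16), (18,15)}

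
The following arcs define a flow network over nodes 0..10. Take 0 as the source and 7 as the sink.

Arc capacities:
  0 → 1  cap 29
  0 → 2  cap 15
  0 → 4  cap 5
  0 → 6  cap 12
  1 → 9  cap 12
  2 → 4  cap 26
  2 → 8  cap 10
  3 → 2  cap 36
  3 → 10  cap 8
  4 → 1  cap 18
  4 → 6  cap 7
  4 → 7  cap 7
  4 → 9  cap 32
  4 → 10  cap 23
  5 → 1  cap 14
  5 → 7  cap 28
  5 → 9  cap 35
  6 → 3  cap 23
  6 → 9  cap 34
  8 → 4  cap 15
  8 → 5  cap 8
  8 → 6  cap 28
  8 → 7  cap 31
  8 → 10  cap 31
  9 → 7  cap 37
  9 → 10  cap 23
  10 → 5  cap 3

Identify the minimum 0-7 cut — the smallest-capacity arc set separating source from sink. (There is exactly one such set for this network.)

augment #1: 0→4→7 push 5
augment #2: 0→1→9→7 push 12
augment #3: 0→2→4→7 push 2
augment #4: 0→2→8→7 push 10
augment #5: 0→6→9→7 push 12
augment #6: 0→2→4→9→7 push 3
max flow = 44; residual-reachable set from 0 gives S-side
cut edges (S→T): {(0,2), (0,4), (0,6), (1,9)} total cap 44

Min-cut arcs: {(0,2), (0,4), (0,6), (1,9)} (total capacity 44)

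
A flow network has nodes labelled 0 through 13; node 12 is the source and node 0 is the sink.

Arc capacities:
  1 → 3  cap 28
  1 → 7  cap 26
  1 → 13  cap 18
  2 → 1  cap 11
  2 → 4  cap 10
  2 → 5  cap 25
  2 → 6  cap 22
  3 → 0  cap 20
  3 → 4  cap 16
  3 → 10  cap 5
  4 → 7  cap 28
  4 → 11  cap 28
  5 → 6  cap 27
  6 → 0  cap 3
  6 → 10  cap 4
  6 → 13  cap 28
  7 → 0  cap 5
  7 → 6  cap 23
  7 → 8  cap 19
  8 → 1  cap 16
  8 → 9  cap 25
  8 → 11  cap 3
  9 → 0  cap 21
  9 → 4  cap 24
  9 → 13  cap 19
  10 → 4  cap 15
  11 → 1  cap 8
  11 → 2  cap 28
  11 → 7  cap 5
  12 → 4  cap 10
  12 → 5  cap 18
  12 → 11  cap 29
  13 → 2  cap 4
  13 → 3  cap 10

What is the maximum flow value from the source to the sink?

Maximum flow value: 47

augment #1: 12→4→7→0 bottleneck 5, total now 5
augment #2: 12→5→6→0 bottleneck 3, total now 8
augment #3: 12→11→1→3→0 bottleneck 8, total now 16
augment #4: 12→4→7→8→9→0 bottleneck 5, total now 21
augment #5: 12→5→6→13→3→0 bottleneck 10, total now 31
augment #6: 12→11→2→1→3→0 bottleneck 2, total now 33
augment #7: 12→11→7→8→9→0 bottleneck 5, total now 38
augment #8: 12→11→2→1→7→8→9→0 bottleneck 9, total now 47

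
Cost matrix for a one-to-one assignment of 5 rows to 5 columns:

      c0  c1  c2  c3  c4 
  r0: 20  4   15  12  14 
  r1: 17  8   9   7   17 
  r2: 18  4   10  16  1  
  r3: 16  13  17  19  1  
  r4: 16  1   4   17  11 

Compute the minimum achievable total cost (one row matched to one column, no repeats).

Minimum assignment cost: 32

optimal assignment: row0→col1 (cost 4), row1→col3 (cost 7), row2→col4 (cost 1), row3→col0 (cost 16), row4→col2 (cost 4)
total = 4 + 7 + 1 + 16 + 4 = 32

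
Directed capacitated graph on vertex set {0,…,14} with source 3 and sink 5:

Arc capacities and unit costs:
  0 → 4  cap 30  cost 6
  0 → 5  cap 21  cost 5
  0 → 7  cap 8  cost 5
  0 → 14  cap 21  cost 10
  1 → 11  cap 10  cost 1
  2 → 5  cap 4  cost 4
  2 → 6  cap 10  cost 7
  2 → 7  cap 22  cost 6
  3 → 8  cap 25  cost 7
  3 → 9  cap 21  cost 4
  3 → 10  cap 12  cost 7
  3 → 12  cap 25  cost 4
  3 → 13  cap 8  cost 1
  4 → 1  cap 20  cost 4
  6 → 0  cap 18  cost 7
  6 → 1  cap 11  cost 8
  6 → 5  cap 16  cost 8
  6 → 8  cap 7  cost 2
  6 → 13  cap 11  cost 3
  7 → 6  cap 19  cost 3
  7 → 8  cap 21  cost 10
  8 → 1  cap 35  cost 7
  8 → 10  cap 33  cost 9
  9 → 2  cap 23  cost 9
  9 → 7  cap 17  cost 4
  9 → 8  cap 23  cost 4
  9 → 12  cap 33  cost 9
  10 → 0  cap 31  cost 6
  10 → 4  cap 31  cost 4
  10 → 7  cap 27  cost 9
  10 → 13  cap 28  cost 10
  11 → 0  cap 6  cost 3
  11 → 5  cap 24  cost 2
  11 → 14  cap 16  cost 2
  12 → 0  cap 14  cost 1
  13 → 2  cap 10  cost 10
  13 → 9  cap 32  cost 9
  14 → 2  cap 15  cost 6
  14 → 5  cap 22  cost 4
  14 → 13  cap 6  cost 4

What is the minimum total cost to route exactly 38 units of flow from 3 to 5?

shortest-cost path #1: 3→12→0→5 push 14 @ unit cost 10 (adds 140)
shortest-cost path #2: 3→13→2→5 push 4 @ unit cost 15 (adds 60)
shortest-cost path #3: 3→8→1→11→5 push 10 @ unit cost 17 (adds 170)
shortest-cost path #4: 3→10→0→5 push 7 @ unit cost 18 (adds 126)
shortest-cost path #5: 3→9→7→6→5 push 3 @ unit cost 19 (adds 57)
total cost = 553

Minimum cost for 38 units: 553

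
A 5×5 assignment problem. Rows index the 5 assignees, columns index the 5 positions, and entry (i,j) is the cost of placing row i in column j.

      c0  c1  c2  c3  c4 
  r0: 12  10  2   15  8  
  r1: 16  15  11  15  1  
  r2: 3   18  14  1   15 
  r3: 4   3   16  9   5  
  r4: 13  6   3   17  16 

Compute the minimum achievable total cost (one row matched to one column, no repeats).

optimal assignment: row0→col2 (cost 2), row1→col4 (cost 1), row2→col3 (cost 1), row3→col0 (cost 4), row4→col1 (cost 6)
total = 2 + 1 + 1 + 4 + 6 = 14

Minimum assignment cost: 14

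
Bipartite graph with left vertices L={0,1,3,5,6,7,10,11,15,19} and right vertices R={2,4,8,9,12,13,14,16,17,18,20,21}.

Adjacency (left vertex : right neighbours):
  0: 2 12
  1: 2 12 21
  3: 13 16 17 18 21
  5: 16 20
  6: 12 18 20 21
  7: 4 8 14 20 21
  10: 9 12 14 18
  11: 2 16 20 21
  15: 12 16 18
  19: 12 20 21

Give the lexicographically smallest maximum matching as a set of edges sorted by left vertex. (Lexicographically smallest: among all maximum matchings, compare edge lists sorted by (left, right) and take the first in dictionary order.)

Lex-smallest maximum matching: {(0,2), (1,12), (3,13), (5,16), (6,18), (7,4), (10,9), (11,20), (19,21)}

|M| = 9 (so the lex-smallest maximum matching has 9 edges)
process left vertices in ascending order; for each, take the smallest-labelled available neighbour that still permits 9 edges overall, or leave it unmatched if none does
lex-smallest matching: {0-2, 1-12, 3-13, 5-16, 6-18, 7-4, 10-9, 11-20, 19-21}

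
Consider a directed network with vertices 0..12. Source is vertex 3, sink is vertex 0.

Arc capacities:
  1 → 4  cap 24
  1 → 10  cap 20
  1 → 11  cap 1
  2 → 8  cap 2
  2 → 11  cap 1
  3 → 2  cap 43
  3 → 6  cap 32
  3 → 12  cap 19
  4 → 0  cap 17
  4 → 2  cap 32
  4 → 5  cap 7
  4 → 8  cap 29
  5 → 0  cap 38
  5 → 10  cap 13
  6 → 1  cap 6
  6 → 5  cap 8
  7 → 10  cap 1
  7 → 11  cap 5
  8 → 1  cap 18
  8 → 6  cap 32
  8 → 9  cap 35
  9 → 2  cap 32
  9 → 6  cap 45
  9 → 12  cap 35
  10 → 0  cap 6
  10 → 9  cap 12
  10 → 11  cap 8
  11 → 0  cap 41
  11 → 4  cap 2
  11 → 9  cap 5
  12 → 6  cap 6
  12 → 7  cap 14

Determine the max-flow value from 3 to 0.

augment #1: 3→2→11→0 bottleneck 1, total now 1
augment #2: 3→6→5→0 bottleneck 8, total now 9
augment #3: 3→6→1→4→0 bottleneck 6, total now 15
augment #4: 3→12→7→10→0 bottleneck 1, total now 16
augment #5: 3→12→7→11→0 bottleneck 5, total now 21
augment #6: 3→2→8→1→4→0 bottleneck 2, total now 23

Maximum flow value: 23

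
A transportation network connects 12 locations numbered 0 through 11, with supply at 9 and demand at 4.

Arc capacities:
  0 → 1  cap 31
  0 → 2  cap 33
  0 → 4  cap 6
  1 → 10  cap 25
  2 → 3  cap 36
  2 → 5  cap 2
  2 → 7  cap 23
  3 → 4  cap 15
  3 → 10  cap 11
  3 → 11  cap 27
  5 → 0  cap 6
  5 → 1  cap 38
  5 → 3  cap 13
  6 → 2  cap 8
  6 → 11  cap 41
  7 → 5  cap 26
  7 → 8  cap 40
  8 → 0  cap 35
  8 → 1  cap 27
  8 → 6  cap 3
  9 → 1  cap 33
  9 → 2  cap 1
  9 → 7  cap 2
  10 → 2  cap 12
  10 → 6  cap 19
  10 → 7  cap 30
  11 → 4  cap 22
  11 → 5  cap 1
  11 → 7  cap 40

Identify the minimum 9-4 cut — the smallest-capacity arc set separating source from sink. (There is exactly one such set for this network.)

Min-cut arcs: {(1,10), (9,2), (9,7)} (total capacity 28)

augment #1: 9→2→3→4 push 1
augment #2: 9→7→5→0→4 push 2
augment #3: 9→1→10→2→3→4 push 12
augment #4: 9→1→10→6→11→4 push 13
max flow = 28; residual-reachable set from 9 gives S-side
cut edges (S→T): {(1,10), (9,2), (9,7)} total cap 28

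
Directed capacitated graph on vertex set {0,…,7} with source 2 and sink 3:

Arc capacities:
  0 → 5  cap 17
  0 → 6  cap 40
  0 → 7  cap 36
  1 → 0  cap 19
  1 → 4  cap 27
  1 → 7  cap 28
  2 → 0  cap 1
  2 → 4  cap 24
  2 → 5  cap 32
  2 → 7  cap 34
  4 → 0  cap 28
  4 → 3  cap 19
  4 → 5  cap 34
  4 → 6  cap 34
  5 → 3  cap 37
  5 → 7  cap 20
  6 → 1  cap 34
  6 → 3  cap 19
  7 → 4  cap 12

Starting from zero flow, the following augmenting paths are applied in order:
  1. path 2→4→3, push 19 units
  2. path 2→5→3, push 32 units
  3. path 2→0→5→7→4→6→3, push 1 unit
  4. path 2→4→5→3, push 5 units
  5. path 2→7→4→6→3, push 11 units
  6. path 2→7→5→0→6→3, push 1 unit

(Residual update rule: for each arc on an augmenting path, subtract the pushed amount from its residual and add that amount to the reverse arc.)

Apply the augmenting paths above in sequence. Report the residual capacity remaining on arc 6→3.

after path 1 (2→4→3, push 19): res(6,3)=19
after path 2 (2→5→3, push 32): res(6,3)=19
after path 3 (2→0→5→7→4→6→3, push 1): res(6,3)=18
after path 4 (2→4→5→3, push 5): res(6,3)=18
after path 5 (2→7→4→6→3, push 11): res(6,3)=7
after path 6 (2→7→5→0→6→3, push 1): res(6,3)=6

Residual capacity of (6,3): 6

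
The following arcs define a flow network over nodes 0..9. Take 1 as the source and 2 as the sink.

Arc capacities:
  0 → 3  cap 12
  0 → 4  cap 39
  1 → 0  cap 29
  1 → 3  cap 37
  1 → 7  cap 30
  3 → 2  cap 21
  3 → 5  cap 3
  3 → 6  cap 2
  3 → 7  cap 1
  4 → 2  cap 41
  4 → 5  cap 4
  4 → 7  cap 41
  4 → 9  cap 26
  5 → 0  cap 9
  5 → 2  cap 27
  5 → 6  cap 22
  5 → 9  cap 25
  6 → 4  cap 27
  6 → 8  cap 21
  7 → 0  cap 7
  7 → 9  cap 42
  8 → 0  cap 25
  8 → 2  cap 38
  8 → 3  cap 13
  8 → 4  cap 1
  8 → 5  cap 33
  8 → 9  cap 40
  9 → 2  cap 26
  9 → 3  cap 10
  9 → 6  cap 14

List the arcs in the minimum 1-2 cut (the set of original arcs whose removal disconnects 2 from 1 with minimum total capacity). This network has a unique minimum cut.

augment #1: 1→3→2 push 21
augment #2: 1→0→4→2 push 29
augment #3: 1→3→5→2 push 3
augment #4: 1→7→9→2 push 26
augment #5: 1→3→6→4→2 push 2
augment #6: 1→7→0→4→2 push 4
augment #7: 1→3→7→0→4→2 push 1
max flow = 86; residual-reachable set from 1 gives S-side
cut edges (S→T): {(1,0), (1,7), (3,2), (3,5), (3,6), (3,7)} total cap 86

Min-cut arcs: {(1,0), (1,7), (3,2), (3,5), (3,6), (3,7)} (total capacity 86)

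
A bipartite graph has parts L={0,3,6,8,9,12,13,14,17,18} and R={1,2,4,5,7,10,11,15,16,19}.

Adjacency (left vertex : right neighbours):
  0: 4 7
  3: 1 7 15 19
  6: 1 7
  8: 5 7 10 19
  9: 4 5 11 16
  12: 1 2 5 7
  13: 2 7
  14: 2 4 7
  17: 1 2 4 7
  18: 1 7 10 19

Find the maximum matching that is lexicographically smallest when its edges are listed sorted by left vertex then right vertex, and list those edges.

Lex-smallest maximum matching: {(0,4), (3,15), (6,1), (8,10), (9,11), (12,5), (13,2), (14,7), (18,19)}

|M| = 9 (so the lex-smallest maximum matching has 9 edges)
process left vertices in ascending order; for each, take the smallest-labelled available neighbour that still permits 9 edges overall, or leave it unmatched if none does
lex-smallest matching: {0-4, 3-15, 6-1, 8-10, 9-11, 12-5, 13-2, 14-7, 18-19}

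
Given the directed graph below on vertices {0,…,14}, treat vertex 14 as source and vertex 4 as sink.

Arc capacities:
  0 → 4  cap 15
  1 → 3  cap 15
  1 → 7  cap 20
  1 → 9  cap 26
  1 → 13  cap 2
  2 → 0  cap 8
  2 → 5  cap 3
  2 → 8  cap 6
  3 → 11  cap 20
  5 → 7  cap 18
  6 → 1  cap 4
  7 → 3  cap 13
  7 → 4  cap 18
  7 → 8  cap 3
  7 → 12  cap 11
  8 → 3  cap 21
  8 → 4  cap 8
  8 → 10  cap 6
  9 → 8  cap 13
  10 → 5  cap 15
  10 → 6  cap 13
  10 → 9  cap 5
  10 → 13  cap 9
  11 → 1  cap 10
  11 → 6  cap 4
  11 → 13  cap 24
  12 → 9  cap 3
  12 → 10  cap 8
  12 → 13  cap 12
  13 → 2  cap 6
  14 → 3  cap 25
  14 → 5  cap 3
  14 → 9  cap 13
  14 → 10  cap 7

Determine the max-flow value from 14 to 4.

augment #1: 14→5→7→4 bottleneck 3, total now 3
augment #2: 14→9→8→4 bottleneck 8, total now 11
augment #3: 14→10→5→7→4 bottleneck 7, total now 18
augment #4: 14→3→11→1→7→4 bottleneck 8, total now 26
augment #5: 14→3→11→13→2→0→4 bottleneck 6, total now 32

Maximum flow value: 32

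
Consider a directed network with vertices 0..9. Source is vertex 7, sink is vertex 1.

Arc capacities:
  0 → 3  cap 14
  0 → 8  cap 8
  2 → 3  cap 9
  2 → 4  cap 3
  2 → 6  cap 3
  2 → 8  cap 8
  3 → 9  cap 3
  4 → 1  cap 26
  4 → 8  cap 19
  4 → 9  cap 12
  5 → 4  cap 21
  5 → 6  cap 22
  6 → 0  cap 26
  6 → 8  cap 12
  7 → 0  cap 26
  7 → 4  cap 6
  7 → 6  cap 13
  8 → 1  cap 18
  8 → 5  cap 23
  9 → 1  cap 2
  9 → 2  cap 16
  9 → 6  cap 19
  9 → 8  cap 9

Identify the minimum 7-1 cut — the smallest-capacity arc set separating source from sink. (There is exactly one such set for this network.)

Min-cut arcs: {(0,8), (3,9), (6,8), (7,4)} (total capacity 29)

augment #1: 7→4→1 push 6
augment #2: 7→0→8→1 push 8
augment #3: 7→6→8→1 push 10
augment #4: 7→0→3→9→1 push 2
augment #5: 7→6→8→5→4→1 push 2
augment #6: 7→0→3→9→2→4→1 push 1
max flow = 29; residual-reachable set from 7 gives S-side
cut edges (S→T): {(0,8), (3,9), (6,8), (7,4)} total cap 29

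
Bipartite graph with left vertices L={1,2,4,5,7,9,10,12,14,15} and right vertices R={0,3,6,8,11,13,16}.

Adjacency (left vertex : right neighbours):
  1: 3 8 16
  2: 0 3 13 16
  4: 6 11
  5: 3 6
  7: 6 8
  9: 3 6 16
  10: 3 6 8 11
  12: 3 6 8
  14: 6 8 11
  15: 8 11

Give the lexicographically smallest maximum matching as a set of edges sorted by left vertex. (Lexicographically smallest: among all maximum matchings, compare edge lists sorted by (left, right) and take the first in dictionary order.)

|M| = 6 (so the lex-smallest maximum matching has 6 edges)
process left vertices in ascending order; for each, take the smallest-labelled available neighbour that still permits 6 edges overall, or leave it unmatched if none does
lex-smallest matching: {1-3, 2-0, 4-6, 7-8, 9-16, 10-11}

Lex-smallest maximum matching: {(1,3), (2,0), (4,6), (7,8), (9,16), (10,11)}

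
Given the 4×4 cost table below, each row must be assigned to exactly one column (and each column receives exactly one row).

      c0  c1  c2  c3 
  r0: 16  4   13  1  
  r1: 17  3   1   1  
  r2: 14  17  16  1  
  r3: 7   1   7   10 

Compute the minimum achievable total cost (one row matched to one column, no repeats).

Minimum assignment cost: 13

optimal assignment: row0→col1 (cost 4), row1→col2 (cost 1), row2→col3 (cost 1), row3→col0 (cost 7)
total = 4 + 1 + 1 + 7 = 13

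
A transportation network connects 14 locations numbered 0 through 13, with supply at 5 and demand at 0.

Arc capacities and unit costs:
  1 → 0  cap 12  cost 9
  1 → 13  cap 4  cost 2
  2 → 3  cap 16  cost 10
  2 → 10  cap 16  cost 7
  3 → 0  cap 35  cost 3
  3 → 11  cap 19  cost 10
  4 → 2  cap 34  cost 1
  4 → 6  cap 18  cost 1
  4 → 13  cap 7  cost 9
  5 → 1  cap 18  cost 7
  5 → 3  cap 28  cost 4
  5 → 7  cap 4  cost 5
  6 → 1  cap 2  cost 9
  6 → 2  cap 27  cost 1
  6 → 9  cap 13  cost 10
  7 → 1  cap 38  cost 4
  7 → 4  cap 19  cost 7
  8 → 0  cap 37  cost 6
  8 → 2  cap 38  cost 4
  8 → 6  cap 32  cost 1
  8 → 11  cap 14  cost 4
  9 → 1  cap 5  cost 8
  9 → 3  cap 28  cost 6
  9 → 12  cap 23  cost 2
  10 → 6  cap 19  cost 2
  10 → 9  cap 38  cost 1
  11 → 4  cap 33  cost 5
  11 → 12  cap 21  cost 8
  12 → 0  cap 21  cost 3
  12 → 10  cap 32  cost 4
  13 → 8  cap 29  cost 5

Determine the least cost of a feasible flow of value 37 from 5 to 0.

shortest-cost path #1: 5→3→0 push 28 @ unit cost 7 (adds 196)
shortest-cost path #2: 5→1→0 push 9 @ unit cost 16 (adds 144)
total cost = 340

Minimum cost for 37 units: 340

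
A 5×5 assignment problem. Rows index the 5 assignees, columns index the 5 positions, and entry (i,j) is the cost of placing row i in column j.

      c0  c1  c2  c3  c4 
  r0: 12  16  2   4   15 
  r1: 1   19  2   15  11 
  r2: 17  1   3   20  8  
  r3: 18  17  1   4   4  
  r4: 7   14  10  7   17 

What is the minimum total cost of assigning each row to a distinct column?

Minimum assignment cost: 15

optimal assignment: row0→col2 (cost 2), row1→col0 (cost 1), row2→col1 (cost 1), row3→col4 (cost 4), row4→col3 (cost 7)
total = 2 + 1 + 1 + 4 + 7 = 15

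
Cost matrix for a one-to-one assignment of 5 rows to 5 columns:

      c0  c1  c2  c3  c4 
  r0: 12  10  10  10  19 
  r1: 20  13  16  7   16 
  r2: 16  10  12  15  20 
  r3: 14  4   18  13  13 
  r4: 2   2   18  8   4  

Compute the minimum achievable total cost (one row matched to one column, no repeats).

Minimum assignment cost: 39

optimal assignment: row0→col0 (cost 12), row1→col3 (cost 7), row2→col2 (cost 12), row3→col1 (cost 4), row4→col4 (cost 4)
total = 12 + 7 + 12 + 4 + 4 = 39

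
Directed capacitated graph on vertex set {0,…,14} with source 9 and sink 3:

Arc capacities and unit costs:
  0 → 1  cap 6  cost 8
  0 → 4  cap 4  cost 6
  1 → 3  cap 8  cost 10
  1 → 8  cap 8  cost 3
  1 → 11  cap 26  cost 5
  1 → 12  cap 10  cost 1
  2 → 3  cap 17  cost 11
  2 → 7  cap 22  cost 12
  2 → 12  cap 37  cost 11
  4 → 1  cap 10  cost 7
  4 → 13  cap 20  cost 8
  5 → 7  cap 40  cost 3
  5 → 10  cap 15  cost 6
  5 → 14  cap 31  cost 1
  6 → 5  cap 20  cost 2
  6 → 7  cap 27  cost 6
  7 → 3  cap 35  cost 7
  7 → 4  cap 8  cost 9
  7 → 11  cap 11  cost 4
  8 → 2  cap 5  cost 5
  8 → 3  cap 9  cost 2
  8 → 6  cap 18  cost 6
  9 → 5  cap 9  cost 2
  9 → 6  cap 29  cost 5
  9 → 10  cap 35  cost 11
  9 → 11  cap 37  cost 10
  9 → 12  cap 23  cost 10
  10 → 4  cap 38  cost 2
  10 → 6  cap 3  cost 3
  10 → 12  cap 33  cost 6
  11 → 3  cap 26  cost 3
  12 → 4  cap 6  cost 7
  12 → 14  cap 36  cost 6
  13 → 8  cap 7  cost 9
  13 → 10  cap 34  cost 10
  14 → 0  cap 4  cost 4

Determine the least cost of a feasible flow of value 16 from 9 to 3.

shortest-cost path #1: 9→5→7→3 push 9 @ unit cost 12 (adds 108)
shortest-cost path #2: 9→11→3 push 7 @ unit cost 13 (adds 91)
total cost = 199

Minimum cost for 16 units: 199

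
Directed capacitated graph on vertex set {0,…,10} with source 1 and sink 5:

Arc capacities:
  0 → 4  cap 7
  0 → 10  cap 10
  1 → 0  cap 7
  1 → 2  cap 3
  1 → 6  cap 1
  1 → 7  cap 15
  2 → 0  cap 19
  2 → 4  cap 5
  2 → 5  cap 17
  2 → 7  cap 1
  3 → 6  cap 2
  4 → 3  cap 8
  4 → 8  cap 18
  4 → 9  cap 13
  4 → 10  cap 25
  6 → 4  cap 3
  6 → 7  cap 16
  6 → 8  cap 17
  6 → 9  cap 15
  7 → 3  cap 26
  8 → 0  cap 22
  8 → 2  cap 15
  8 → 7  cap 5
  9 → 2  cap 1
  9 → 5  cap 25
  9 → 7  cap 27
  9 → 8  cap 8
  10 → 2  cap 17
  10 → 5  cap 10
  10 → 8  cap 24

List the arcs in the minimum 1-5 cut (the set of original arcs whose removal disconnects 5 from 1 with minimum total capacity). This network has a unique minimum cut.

Min-cut arcs: {(1,0), (1,2), (1,6), (3,6)} (total capacity 13)

augment #1: 1→2→5 push 3
augment #2: 1→0→10→5 push 7
augment #3: 1→6→9→5 push 1
augment #4: 1→7→3→6→9→5 push 2
max flow = 13; residual-reachable set from 1 gives S-side
cut edges (S→T): {(1,0), (1,2), (1,6), (3,6)} total cap 13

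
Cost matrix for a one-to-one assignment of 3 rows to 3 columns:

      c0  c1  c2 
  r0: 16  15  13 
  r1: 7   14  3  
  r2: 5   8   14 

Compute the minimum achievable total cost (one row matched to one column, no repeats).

Minimum assignment cost: 23

optimal assignment: row0→col1 (cost 15), row1→col2 (cost 3), row2→col0 (cost 5)
total = 15 + 3 + 5 = 23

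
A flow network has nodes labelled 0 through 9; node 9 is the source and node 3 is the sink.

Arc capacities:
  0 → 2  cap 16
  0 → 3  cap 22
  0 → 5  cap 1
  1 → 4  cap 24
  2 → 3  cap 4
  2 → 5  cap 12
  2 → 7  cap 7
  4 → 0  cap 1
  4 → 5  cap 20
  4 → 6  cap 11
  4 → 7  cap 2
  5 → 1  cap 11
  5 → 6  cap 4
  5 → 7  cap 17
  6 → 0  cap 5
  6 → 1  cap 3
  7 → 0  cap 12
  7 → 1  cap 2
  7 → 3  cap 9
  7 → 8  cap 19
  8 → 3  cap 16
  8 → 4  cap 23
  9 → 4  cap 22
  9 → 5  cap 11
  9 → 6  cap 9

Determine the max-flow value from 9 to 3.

augment #1: 9→4→0→3 bottleneck 1, total now 1
augment #2: 9→4→7→3 bottleneck 2, total now 3
augment #3: 9→5→7→3 bottleneck 7, total now 10
augment #4: 9→6→0→3 bottleneck 5, total now 15
augment #5: 9→5→7→0→3 bottleneck 4, total now 19
augment #6: 9→4→5→7→0→3 bottleneck 6, total now 25

Maximum flow value: 25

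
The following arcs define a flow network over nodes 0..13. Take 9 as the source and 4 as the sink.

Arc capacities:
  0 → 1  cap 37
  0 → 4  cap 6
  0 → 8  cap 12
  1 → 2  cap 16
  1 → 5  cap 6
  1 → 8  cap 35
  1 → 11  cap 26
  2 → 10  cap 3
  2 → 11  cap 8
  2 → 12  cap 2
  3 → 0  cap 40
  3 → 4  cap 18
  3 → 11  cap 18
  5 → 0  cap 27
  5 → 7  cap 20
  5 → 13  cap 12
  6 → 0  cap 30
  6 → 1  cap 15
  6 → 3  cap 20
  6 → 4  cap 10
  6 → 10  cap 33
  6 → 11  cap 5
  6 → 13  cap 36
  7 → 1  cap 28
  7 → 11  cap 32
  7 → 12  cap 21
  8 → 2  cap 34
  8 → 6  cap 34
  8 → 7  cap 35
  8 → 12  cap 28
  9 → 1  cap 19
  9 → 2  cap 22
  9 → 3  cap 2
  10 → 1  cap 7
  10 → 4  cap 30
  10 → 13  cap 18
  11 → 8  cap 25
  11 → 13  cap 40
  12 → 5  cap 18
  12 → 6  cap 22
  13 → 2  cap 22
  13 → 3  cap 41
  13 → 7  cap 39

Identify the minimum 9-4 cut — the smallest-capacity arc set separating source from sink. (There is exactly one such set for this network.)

Min-cut arcs: {(2,10), (2,11), (2,12), (9,1), (9,3)} (total capacity 34)

augment #1: 9→3→4 push 2
augment #2: 9→2→10→4 push 3
augment #3: 9→1→5→0→4 push 6
augment #4: 9→1→8→6→4 push 10
augment #5: 9→1→8→6→3→4 push 3
augment #6: 9→2→11→13→3→4 push 8
augment #7: 9→2→12→6→3→4 push 2
max flow = 34; residual-reachable set from 9 gives S-side
cut edges (S→T): {(2,10), (2,11), (2,12), (9,1), (9,3)} total cap 34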